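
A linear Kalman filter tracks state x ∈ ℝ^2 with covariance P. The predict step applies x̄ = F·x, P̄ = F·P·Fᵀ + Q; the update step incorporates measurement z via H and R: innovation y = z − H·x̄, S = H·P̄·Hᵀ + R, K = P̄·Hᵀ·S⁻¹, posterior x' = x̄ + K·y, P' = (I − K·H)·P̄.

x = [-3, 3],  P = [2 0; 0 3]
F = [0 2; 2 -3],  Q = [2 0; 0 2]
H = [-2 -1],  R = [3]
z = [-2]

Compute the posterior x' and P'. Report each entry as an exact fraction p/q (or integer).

x̄ = F·x = [6, -15]
P̄ = F·P·Fᵀ + Q = [14 -18; -18 37]
y = z − H·x̄ = [-5]
S = H·P̄·Hᵀ + R = [24]
K = P̄·Hᵀ·S⁻¹ = [-5/12; -1/24]
x' = x̄ + K·y = [97/12, -355/24]
P' = (I − K·H)·P̄ = [59/6 -221/12; -221/12 887/24]

x' = [97/12, -355/24]
P' = [59/6 -221/12; -221/12 887/24]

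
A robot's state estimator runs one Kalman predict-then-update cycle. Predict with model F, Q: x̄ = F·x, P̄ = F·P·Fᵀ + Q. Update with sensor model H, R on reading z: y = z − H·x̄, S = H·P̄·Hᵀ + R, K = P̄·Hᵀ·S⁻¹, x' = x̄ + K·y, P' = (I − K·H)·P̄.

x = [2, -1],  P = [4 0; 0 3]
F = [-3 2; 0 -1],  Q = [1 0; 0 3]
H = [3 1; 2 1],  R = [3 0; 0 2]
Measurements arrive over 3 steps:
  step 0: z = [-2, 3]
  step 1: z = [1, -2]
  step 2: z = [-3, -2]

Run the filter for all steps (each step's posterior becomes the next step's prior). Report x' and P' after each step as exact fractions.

step 0: x' = [-4/5, 12/5], P' = [44/45 -29/15; -29/15 24/5]
step 1: x' = [2852/7057, -9878/7057], P' = [5816/7057 -10662/7057; -10662/7057 25734/7057]
step 2: x' = [-85763/67734, 92624/146757], P' = [55163/67734 -5608/3763; -5608/3763 176270/48919]

step 0: x̄ = F·x = [-8, 1]
step 0: P̄ = F·P·Fᵀ + Q = [49 -6; -6 6]
step 0: y = z − H·x̄ = [21, 18]
step 0: S = H·P̄·Hᵀ + R = [414 270; 270 180]
step 0: K = P̄·Hᵀ·S⁻¹ = [1/3 1/90; -1/3 7/15]
step 0: x' = x̄ + K·y = [-4/5, 12/5]
step 0: P' = (I − K·H)·P̄ = [44/45 -29/15; -29/15 24/5]
step 1: x̄ = F·x = [36/5, -12/5]
step 1: P̄ = F·P·Fᵀ + Q = [261/5 -77/5; -77/5 39/5]
step 1: y = z − H·x̄ = [-91/5, -14]
step 1: S = H·P̄·Hᵀ + R = [1941/5 244; 244 157]
step 1: K = P̄·Hᵀ·S⁻¹ = [2262/7057 485/7057; -2084/7057 2205/7057]
step 1: x' = x̄ + K·y = [2852/7057, -9878/7057]
step 1: P' = (I − K·H)·P̄ = [5816/7057 -10662/7057; -10662/7057 25734/7057]
step 2: x̄ = F·x = [-28312/7057, 9878/7057]
step 2: P̄ = F·P·Fᵀ + Q = [290281/7057 -83454/7057; -83454/7057 46905/7057]
step 2: y = z − H·x̄ = [53887/7057, 32632/7057]
step 2: S = H·P̄·Hᵀ + R = [2179881/7057 1371321/7057; 1371321/7057 888327/7057]
step 2: K = P̄·Hᵀ·S⁻¹ = [21515/67734 4691/67734; -42442/146757 15231/48919]
step 2: x' = x̄ + K·y = [-85763/67734, 92624/146757]
step 2: P' = (I − K·H)·P̄ = [55163/67734 -5608/3763; -5608/3763 176270/48919]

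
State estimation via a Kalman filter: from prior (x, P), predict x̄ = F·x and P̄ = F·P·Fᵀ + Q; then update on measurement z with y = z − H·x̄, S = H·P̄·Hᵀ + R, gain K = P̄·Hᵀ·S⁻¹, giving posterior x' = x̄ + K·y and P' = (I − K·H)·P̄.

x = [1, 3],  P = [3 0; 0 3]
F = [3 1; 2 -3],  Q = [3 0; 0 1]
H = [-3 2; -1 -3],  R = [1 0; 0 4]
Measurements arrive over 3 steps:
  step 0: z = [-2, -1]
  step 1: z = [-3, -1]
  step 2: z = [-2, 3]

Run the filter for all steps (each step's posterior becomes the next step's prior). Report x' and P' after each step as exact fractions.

step 0: x' = [55677/75883, 4562/75883], P' = [31107/151766 26055/151766; 26055/151766 46003/151766]
step 1: x' = [182093690/159163953, 10881519/53054651], P' = [59116751/318327906 15324249/106109302; 15324249/106109302 27817493/106109302]
step 2: x' = [69328978741/202966463602, -107941389081/202966463602], P' = [113030681527/608899390806 29290753697/202966463602; 29290753697/202966463602 53123983645/202966463602]

step 0: x̄ = F·x = [6, -7]
step 0: P̄ = F·P·Fᵀ + Q = [33 9; 9 40]
step 0: y = z − H·x̄ = [30, -16]
step 0: S = H·P̄·Hᵀ + R = [350 -78; -78 451]
step 0: K = P̄·Hᵀ·S⁻¹ = [-41211/151766 -13659/75883; 13841/151766 -20508/75883]
step 0: x' = x̄ + K·y = [55677/75883, 4562/75883]
step 0: P' = (I − K·H)·P̄ = [31107/151766 26055/151766; 26055/151766 46003/151766]
step 1: x̄ = F·x = [171593/75883, 97668/75883]
step 1: P̄ = F·P·Fᵀ + Q = [468797/75883 -66876/75883; -66876/75883 377561/151766]
step 1: y = z − H·x̄ = [91794/75883, 388714/75883]
step 1: S = H·P̄·Hᵀ + R = [5852690/75883 -194424/75883; -194424/75883 4140195/151766]
step 1: K = P̄·Hᵀ·S⁻¹ = [-28468253/106109302 -24629374/159163953; 9662239/106109302 -12347091/53054651]
step 1: x' = x̄ + K·y = [182093690/159163953, 10881519/53054651]
step 1: P' = (I − K·H)·P̄ = [59116751/318327906 15324249/106109302; 15324249/106109302 27817493/106109302]
step 2: x̄ = F·x = [192975209/53054651, 266253709/159163953]
step 2: P̄ = F·P·Fᵀ + Q = [307720573/53054651 -36244360/53054651; -36244360/53054651 754194257/318327906]
step 2: y = z − H·x̄ = [885941557/159163953, 618392871/53054651]
step 2: S = H·P̄·Hᵀ + R = [11280804898/159163953 -84743058/53054651; -84743058/53054651 2867528805/106109302]
step 2: K = P̄·Hᵀ·S⁻¹ = [-54449174133/202966463602 -47080933100/304449695403; 18375706199/202966463602 -23582838079/101483231801]
step 2: x' = x̄ + K·y = [69328978741/202966463602, -107941389081/202966463602]
step 2: P' = (I − K·H)·P̄ = [113030681527/608899390806 29290753697/202966463602; 29290753697/202966463602 53123983645/202966463602]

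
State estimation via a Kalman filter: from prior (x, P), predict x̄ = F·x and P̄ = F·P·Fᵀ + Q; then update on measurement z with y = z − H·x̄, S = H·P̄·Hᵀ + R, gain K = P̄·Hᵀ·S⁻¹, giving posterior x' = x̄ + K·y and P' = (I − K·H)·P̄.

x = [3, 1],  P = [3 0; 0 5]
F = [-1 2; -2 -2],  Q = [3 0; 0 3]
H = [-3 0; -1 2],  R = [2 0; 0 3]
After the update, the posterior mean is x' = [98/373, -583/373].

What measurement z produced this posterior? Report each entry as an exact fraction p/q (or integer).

z = [-1, -3]

x̄ = F·x = [-1, -8]
P̄ = F·P·Fᵀ + Q = [26 -14; -14 35]
S = H·P̄·Hᵀ + R = [236 162; 162 225]
K = P̄·Hᵀ·S⁻¹ = [-489/1492 -3/746; -231/1492 1085/2238]
x' − x̄ = [471/373, 2401/373] = K·y
y = (KᵀK)⁻¹·Kᵀ·(x' − x̄) = [-4, 12]
z = y + H·x̄ = [-4, 12] + [3, -15] = [-1, -3]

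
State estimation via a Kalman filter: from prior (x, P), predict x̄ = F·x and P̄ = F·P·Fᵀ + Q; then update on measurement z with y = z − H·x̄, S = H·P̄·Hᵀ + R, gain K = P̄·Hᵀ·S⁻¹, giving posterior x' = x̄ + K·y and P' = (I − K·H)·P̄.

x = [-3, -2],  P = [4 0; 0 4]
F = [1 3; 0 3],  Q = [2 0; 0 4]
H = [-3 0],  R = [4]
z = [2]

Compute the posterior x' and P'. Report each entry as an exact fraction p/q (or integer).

x̄ = F·x = [-9, -6]
P̄ = F·P·Fᵀ + Q = [42 36; 36 40]
y = z − H·x̄ = [-25]
S = H·P̄·Hᵀ + R = [382]
K = P̄·Hᵀ·S⁻¹ = [-63/191; -54/191]
x' = x̄ + K·y = [-144/191, 204/191]
P' = (I − K·H)·P̄ = [84/191 72/191; 72/191 1808/191]

x' = [-144/191, 204/191]
P' = [84/191 72/191; 72/191 1808/191]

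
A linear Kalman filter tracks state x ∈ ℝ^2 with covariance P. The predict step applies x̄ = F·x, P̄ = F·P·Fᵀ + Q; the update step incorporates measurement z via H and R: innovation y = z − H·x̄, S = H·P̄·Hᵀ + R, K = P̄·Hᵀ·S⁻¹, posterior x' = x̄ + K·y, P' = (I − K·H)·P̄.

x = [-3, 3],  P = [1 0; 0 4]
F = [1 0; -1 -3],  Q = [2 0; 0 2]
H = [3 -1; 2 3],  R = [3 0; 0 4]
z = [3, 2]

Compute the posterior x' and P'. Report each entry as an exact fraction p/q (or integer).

x̄ = F·x = [-3, -6]
P̄ = F·P·Fᵀ + Q = [3 -1; -1 39]
y = z − H·x̄ = [6, 26]
S = H·P̄·Hᵀ + R = [75 -106; -106 355]
K = P̄·Hᵀ·S⁻¹ = [3868/15389 1285/15389; -2720/15389 4173/15389]
x' = x̄ + K·y = [10451/15389, -156/15389]
P' = (I − K·H)·P̄ = [3632/15389 -708/15389; -708/15389 6036/15389]

x' = [10451/15389, -156/15389]
P' = [3632/15389 -708/15389; -708/15389 6036/15389]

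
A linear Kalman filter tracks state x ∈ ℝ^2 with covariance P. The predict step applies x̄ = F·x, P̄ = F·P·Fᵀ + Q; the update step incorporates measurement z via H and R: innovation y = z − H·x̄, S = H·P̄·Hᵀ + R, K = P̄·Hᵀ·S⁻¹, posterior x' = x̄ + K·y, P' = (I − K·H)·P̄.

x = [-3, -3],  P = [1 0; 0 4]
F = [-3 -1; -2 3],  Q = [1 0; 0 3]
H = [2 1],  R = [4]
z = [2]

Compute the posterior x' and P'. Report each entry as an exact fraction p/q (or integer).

x̄ = F·x = [12, -3]
P̄ = F·P·Fᵀ + Q = [14 -6; -6 43]
y = z − H·x̄ = [-19]
S = H·P̄·Hᵀ + R = [79]
K = P̄·Hᵀ·S⁻¹ = [22/79; 31/79]
x' = x̄ + K·y = [530/79, -826/79]
P' = (I − K·H)·P̄ = [622/79 -1156/79; -1156/79 2436/79]

x' = [530/79, -826/79]
P' = [622/79 -1156/79; -1156/79 2436/79]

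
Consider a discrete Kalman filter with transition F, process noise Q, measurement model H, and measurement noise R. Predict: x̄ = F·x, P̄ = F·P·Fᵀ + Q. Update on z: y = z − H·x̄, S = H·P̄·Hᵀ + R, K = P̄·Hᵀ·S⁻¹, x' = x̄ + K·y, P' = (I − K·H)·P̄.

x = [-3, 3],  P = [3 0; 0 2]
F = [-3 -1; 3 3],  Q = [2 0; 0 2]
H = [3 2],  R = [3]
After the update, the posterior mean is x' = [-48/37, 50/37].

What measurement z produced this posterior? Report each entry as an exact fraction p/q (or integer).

x̄ = F·x = [6, 0]
P̄ = F·P·Fᵀ + Q = [31 -33; -33 47]
S = H·P̄·Hᵀ + R = [74]
K = P̄·Hᵀ·S⁻¹ = [27/74; -5/74]
x' − x̄ = [-270/37, 50/37] = K·y
y = (KᵀK)⁻¹·Kᵀ·(x' − x̄) = [-20]
z = y + H·x̄ = [-20] + [18] = [-2]

z = [-2]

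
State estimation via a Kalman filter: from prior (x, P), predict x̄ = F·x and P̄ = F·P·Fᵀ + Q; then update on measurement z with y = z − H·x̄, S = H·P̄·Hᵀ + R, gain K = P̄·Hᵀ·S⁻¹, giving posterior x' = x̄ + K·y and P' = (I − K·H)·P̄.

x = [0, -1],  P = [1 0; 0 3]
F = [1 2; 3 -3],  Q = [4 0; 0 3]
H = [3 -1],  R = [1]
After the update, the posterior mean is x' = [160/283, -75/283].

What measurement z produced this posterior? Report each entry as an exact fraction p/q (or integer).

z = [2]

x̄ = F·x = [-2, 3]
P̄ = F·P·Fᵀ + Q = [17 -15; -15 39]
S = H·P̄·Hᵀ + R = [283]
K = P̄·Hᵀ·S⁻¹ = [66/283; -84/283]
x' − x̄ = [726/283, -924/283] = K·y
y = (KᵀK)⁻¹·Kᵀ·(x' − x̄) = [11]
z = y + H·x̄ = [11] + [-9] = [2]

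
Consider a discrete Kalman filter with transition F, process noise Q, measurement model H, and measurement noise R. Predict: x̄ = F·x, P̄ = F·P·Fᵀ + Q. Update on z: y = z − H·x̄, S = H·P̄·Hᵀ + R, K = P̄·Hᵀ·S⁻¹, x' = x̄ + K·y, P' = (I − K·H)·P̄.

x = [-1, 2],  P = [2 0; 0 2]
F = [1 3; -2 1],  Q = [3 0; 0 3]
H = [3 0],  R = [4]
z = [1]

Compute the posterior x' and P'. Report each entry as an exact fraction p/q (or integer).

x' = [89/211, 760/211]
P' = [92/211 8/211; 8/211 2707/211]

x̄ = F·x = [5, 4]
P̄ = F·P·Fᵀ + Q = [23 2; 2 13]
y = z − H·x̄ = [-14]
S = H·P̄·Hᵀ + R = [211]
K = P̄·Hᵀ·S⁻¹ = [69/211; 6/211]
x' = x̄ + K·y = [89/211, 760/211]
P' = (I − K·H)·P̄ = [92/211 8/211; 8/211 2707/211]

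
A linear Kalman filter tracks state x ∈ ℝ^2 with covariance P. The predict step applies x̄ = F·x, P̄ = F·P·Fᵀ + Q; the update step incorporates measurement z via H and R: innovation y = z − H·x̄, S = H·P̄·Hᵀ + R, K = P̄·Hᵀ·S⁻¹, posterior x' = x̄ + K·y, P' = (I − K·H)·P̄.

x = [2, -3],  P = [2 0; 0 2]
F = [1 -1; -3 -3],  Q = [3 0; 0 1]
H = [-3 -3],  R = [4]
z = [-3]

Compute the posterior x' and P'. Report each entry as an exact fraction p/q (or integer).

x̄ = F·x = [5, 3]
P̄ = F·P·Fᵀ + Q = [7 0; 0 37]
y = z − H·x̄ = [21]
S = H·P̄·Hᵀ + R = [400]
K = P̄·Hᵀ·S⁻¹ = [-21/400; -111/400]
x' = x̄ + K·y = [1559/400, -1131/400]
P' = (I − K·H)·P̄ = [2359/400 -2331/400; -2331/400 2479/400]

x' = [1559/400, -1131/400]
P' = [2359/400 -2331/400; -2331/400 2479/400]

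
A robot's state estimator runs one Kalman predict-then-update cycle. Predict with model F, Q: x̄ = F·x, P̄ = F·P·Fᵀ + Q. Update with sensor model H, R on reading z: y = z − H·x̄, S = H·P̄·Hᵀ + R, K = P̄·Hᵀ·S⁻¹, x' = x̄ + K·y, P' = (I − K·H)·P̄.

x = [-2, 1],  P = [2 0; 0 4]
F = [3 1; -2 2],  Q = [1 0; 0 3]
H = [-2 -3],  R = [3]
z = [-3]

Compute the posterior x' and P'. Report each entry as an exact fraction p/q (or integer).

x̄ = F·x = [-5, 6]
P̄ = F·P·Fᵀ + Q = [23 -4; -4 27]
y = z − H·x̄ = [5]
S = H·P̄·Hᵀ + R = [290]
K = P̄·Hᵀ·S⁻¹ = [-17/145; -73/290]
x' = x̄ + K·y = [-162/29, 275/58]
P' = (I − K·H)·P̄ = [2757/145 -1821/145; -1821/145 2501/290]

x' = [-162/29, 275/58]
P' = [2757/145 -1821/145; -1821/145 2501/290]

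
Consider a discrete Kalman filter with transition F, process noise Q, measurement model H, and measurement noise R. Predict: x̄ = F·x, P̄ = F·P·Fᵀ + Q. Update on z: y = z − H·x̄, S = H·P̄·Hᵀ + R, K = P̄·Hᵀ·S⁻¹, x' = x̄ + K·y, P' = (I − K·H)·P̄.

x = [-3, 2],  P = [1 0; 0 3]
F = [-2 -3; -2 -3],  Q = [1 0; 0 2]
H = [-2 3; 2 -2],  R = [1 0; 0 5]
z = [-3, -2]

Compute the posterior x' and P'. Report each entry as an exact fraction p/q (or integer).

x̄ = F·x = [0, 0]
P̄ = F·P·Fᵀ + Q = [32 31; 31 33]
y = z − H·x̄ = [-3, -2]
S = H·P̄·Hᵀ + R = [54 -16; -16 17]
K = P̄·Hᵀ·S⁻¹ = [525/662 286/331; 565/662 188/331]
x' = x̄ + K·y = [-2719/662, -2447/662]
P' = (I − K·H)·P̄ = [4815/662 3385/662; 3385/662 2445/662]

x' = [-2719/662, -2447/662]
P' = [4815/662 3385/662; 3385/662 2445/662]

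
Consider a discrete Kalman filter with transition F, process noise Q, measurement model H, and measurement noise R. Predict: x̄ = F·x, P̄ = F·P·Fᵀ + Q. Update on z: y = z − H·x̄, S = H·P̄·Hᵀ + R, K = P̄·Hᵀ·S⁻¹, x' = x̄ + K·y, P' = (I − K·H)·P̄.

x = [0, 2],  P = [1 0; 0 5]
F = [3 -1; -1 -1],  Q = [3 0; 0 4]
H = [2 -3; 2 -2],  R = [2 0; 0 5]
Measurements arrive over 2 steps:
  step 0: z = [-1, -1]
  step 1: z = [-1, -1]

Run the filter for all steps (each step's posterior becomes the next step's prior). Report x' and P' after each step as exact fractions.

step 0: x̄ = F·x = [-2, -2]
step 0: P̄ = F·P·Fᵀ + Q = [17 2; 2 10]
step 0: y = z − H·x̄ = [-3, -1]
step 0: S = H·P̄·Hᵀ + R = [136 108; 108 97]
step 0: K = P̄·Hᵀ·S⁻¹ = [-131/382 132/191; -397/764 79/191]
step 0: x' = x̄ + K·y = [-635/382, -653/764]
step 0: P' = (I − K·H)·P̄ = [1121/191 791/191; 791/191 1187/382]
step 1: x̄ = F·x = [-3157/764, 1923/764]
step 1: P̄ = F·P·Fᵀ + Q = [13019/382 -8703/382; -8703/382 8121/382]
step 1: y = z − H·x̄ = [11319/764, 2349/191]
step 1: S = H·P̄·Hᵀ + R = [230365/382 93916/191; 93916/191 78047/191]
step 1: K = P̄·Hᵀ·S⁻¹ = [-53245/1774173 557858/1774173; -174275/591391 82228/591391]
step 1: x' = x̄ + K·y = [-419769/591391, -82146/591391]
step 1: P' = (I − K·H)·P̄ = [4290425/1774173 965260/591391; 965260/591391 759690/591391]

step 0: x' = [-635/382, -653/764], P' = [1121/191 791/191; 791/191 1187/382]
step 1: x' = [-419769/591391, -82146/591391], P' = [4290425/1774173 965260/591391; 965260/591391 759690/591391]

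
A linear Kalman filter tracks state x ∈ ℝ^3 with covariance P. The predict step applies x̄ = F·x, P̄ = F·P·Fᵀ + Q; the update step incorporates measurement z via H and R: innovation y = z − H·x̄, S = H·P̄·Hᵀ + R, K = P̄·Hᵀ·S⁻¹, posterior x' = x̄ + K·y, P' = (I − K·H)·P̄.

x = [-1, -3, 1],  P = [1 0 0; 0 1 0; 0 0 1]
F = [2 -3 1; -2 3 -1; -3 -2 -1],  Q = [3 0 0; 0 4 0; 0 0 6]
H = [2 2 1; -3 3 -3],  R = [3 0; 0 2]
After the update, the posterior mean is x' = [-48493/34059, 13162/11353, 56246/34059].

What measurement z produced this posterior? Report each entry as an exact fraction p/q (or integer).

x̄ = F·x = [8, -8, 8]
P̄ = F·P·Fᵀ + Q = [17 -14 -1; -14 18 1; -1 1 20]
S = H·P̄·Hᵀ + R = [51 -48; -48 713]
K = P̄·Hᵀ·S⁻¹ = [-755/34059 -1450/11353; 3627/11353 1725/11353; 11668/34059 -598/11353]
x' − x̄ = [-320965/34059, 103986/11353, -216226/34059] = K·y
y = (KᵀK)⁻¹·Kᵀ·(x' − x̄) = [-7, 75]
z = y + H·x̄ = [-7, 75] + [8, -72] = [1, 3]

z = [1, 3]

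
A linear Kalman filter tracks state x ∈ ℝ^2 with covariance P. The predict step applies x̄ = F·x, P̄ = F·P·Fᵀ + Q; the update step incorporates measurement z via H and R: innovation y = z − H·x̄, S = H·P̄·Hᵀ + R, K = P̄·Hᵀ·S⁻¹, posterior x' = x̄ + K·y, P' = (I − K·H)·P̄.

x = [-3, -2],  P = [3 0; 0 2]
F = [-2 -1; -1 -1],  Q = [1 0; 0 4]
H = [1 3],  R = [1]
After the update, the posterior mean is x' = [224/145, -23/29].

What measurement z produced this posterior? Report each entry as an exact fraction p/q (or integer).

z = [-1]

x̄ = F·x = [8, 5]
P̄ = F·P·Fᵀ + Q = [15 8; 8 9]
S = H·P̄·Hᵀ + R = [145]
K = P̄·Hᵀ·S⁻¹ = [39/145; 7/29]
x' − x̄ = [-936/145, -168/29] = K·y
y = (KᵀK)⁻¹·Kᵀ·(x' − x̄) = [-24]
z = y + H·x̄ = [-24] + [23] = [-1]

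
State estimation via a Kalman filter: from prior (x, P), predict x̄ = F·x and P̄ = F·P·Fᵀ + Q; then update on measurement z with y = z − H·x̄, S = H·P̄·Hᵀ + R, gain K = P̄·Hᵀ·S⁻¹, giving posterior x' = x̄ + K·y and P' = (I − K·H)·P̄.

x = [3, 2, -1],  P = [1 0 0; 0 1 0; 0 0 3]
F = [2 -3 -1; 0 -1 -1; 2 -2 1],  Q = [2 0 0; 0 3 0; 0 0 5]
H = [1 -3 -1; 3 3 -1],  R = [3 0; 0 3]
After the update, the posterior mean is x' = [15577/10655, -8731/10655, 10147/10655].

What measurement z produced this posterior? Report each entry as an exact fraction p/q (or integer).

x̄ = F·x = [1, -1, 1]
P̄ = F·P·Fᵀ + Q = [18 6 7; 6 7 -1; 7 -1 16]
S = H·P̄·Hᵀ + R = [44 -57; -57 316]
K = P̄·Hᵀ·S⁻¹ = [1493/10655 2461/10655; -2144/10655 962/10655; -1782/10655 -254/10655]
x' − x̄ = [4922/10655, 1924/10655, -508/10655] = K·y
y = (KᵀK)⁻¹·Kᵀ·(x' − x̄) = [0, 2]
z = y + H·x̄ = [0, 2] + [3, -1] = [3, 1]

z = [3, 1]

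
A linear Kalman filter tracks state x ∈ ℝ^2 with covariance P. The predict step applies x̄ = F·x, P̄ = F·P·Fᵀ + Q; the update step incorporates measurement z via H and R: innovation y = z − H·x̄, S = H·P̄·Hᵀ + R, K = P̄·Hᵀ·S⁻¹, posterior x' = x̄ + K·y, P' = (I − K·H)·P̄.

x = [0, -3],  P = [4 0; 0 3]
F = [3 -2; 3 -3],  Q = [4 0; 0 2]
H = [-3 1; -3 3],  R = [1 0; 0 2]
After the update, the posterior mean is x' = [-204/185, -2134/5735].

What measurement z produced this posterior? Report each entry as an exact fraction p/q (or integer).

x̄ = F·x = [6, 9]
P̄ = F·P·Fᵀ + Q = [52 54; 54 65]
S = H·P̄·Hᵀ + R = [210 15; 15 83]
K = P̄·Hᵀ·S⁻¹ = [-92/185 6/37; -8546/17205 559/1147]
x' − x̄ = [-1314/185, -53749/5735] = K·y
y = (KᵀK)⁻¹·Kᵀ·(x' − x̄) = [12, -7]
z = y + H·x̄ = [12, -7] + [-9, 9] = [3, 2]

z = [3, 2]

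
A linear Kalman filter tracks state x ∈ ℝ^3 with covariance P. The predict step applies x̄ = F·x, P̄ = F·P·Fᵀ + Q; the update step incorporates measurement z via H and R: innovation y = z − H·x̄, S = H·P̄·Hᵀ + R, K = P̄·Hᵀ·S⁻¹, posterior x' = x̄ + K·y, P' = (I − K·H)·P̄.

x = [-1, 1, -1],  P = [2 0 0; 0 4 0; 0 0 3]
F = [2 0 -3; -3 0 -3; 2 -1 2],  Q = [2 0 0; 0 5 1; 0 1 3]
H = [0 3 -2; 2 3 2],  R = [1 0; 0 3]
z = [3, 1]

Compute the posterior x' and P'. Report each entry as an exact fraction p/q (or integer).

x̄ = F·x = [1, 6, -5]
P̄ = F·P·Fᵀ + Q = [37 15 -10; 15 50 -29; -10 -29 27]
y = z − H·x̄ = [-25, -9]
S = H·P̄·Hᵀ + R = [907 472; 472 461]
K = P̄·Hᵀ·S⁻¹ = [-16763/195343 59113/195343; 38304/195343 12478/195343; -39985/195343 18481/195343]
x' = x̄ + K·y = [82401/195343, 102156/195343, -143419/195343]
P' = (I − K·H)·P̄ = [2465099/195343 -794937/195343 -1184024/195343; -794937/195343 277602/195343 397251/195343; -1184024/195343 397251/195343 615869/195343]

x' = [82401/195343, 102156/195343, -143419/195343]
P' = [2465099/195343 -794937/195343 -1184024/195343; -794937/195343 277602/195343 397251/195343; -1184024/195343 397251/195343 615869/195343]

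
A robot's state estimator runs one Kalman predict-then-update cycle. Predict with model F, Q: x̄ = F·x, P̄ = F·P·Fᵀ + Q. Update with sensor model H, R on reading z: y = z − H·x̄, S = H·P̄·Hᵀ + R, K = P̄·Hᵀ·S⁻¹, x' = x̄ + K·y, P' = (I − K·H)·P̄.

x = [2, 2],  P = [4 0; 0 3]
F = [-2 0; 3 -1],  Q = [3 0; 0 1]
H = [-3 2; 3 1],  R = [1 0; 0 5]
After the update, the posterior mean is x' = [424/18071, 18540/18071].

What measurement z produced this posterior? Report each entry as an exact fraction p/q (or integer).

x̄ = F·x = [-4, 4]
P̄ = F·P·Fᵀ + Q = [19 -24; -24 40]
S = H·P̄·Hᵀ + R = [620 -163; -163 72]
K = P̄·Hᵀ·S⁻¹ = [-2181/18071 3345/18071; 5728/18071 4936/18071]
x' − x̄ = [72708/18071, -53744/18071] = K·y
y = (KᵀK)⁻¹·Kᵀ·(x' − x̄) = [-18, 10]
z = y + H·x̄ = [-18, 10] + [20, -8] = [2, 2]

z = [2, 2]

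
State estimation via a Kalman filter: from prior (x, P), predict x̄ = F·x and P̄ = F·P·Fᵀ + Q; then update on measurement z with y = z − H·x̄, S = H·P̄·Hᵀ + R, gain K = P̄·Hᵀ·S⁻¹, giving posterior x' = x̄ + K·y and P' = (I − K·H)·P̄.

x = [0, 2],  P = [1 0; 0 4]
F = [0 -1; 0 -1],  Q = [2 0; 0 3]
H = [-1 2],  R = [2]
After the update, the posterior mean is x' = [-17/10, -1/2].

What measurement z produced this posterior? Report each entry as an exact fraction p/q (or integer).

z = [1]

x̄ = F·x = [-2, -2]
P̄ = F·P·Fᵀ + Q = [6 4; 4 7]
S = H·P̄·Hᵀ + R = [20]
K = P̄·Hᵀ·S⁻¹ = [1/10; 1/2]
x' − x̄ = [3/10, 3/2] = K·y
y = (KᵀK)⁻¹·Kᵀ·(x' − x̄) = [3]
z = y + H·x̄ = [3] + [-2] = [1]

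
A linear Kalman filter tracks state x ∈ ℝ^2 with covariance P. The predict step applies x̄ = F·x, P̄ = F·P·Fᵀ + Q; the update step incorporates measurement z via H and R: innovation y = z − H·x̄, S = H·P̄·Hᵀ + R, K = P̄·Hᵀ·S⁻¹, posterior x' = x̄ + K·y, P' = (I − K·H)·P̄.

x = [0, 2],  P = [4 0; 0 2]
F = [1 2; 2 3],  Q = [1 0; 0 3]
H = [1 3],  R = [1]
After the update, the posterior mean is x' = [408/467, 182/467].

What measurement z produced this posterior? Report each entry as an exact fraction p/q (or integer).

z = [2]

x̄ = F·x = [4, 6]
P̄ = F·P·Fᵀ + Q = [13 20; 20 37]
S = H·P̄·Hᵀ + R = [467]
K = P̄·Hᵀ·S⁻¹ = [73/467; 131/467]
x' − x̄ = [-1460/467, -2620/467] = K·y
y = (KᵀK)⁻¹·Kᵀ·(x' − x̄) = [-20]
z = y + H·x̄ = [-20] + [22] = [2]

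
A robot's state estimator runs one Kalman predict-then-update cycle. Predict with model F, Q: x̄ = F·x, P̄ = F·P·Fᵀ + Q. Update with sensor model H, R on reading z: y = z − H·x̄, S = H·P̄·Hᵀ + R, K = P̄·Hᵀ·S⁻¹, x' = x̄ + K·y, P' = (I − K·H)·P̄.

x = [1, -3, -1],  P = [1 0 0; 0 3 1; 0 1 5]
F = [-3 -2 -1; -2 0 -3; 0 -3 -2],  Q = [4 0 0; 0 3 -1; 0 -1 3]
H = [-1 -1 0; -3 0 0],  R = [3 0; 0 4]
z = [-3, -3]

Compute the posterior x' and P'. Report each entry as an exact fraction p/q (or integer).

x̄ = F·x = [4, 1, 11]
P̄ = F·P·Fᵀ + Q = [34 27 35; 27 52 38; 35 38 62]
y = z − H·x̄ = [2, 9]
S = H·P̄·Hᵀ + R = [143 183; 183 310]
K = P̄·Hᵀ·S⁻¹ = [-244/10841 -3423/10841; -9667/10841 2874/10841; -3415/10841 -1656/10841]
x' = x̄ + K·y = [12069/10841, 17373/10841, 97517/10841]
P' = (I − K·H)·P̄ = [4564/10841 -3832/10841 2208/10841; -3832/10841 32833/10841 8037/10841; 2208/10841 8037/10841 248967/10841]

x' = [12069/10841, 17373/10841, 97517/10841]
P' = [4564/10841 -3832/10841 2208/10841; -3832/10841 32833/10841 8037/10841; 2208/10841 8037/10841 248967/10841]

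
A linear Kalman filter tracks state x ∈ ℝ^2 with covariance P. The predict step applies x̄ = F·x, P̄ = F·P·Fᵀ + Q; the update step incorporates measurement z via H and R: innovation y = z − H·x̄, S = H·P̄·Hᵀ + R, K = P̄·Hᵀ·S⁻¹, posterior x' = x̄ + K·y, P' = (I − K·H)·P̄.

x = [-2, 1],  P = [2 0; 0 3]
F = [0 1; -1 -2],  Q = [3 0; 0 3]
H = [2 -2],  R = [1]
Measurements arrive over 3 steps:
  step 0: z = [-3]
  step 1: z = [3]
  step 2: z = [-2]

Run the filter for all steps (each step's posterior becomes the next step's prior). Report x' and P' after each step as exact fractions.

step 0: x' = [7/47, 230/141], P' = [90/47 86/47; 86/47 281/141]
step 1: x' = [12518/20913, -19351/20913], P' = [38528/20913 37004/20913; 37004/20913 40673/20913]
step 2: x' = [-1758635/3029261, 1295248/3029261], P' = [5573012/3029261 5351250/3029261; 5351250/3029261 5881575/3029261]

step 0: x̄ = F·x = [1, 0]
step 0: P̄ = F·P·Fᵀ + Q = [6 -6; -6 17]
step 0: y = z − H·x̄ = [-5]
step 0: S = H·P̄·Hᵀ + R = [141]
step 0: K = P̄·Hᵀ·S⁻¹ = [8/47; -46/141]
step 0: x' = x̄ + K·y = [7/47, 230/141]
step 0: P' = (I − K·H)·P̄ = [90/47 86/47; 86/47 281/141]
step 1: x̄ = F·x = [230/141, -481/141]
step 1: P̄ = F·P·Fᵀ + Q = [704/141 -820/141; -820/141 2849/141]
step 1: y = z − H·x̄ = [-333/47]
step 1: S = H·P̄·Hᵀ + R = [6971/47]
step 1: K = P̄·Hᵀ·S⁻¹ = [1016/6971; -2446/6971]
step 1: x' = x̄ + K·y = [12518/20913, -19351/20913]
step 1: P' = (I − K·H)·P̄ = [38528/20913 37004/20913; 37004/20913 40673/20913]
step 2: x̄ = F·x = [-19351/20913, 8728/6971]
step 2: P̄ = F·P·Fᵀ + Q = [103412/20913 -39450/6971; -39450/6971 137325/6971]
step 2: y = z − H·x̄ = [49244/20913]
step 2: S = H·P̄·Hᵀ + R = [3029261/20913]
step 2: K = P̄·Hᵀ·S⁻¹ = [443524/3029261; -1060650/3029261]
step 2: x' = x̄ + K·y = [-1758635/3029261, 1295248/3029261]
step 2: P' = (I − K·H)·P̄ = [5573012/3029261 5351250/3029261; 5351250/3029261 5881575/3029261]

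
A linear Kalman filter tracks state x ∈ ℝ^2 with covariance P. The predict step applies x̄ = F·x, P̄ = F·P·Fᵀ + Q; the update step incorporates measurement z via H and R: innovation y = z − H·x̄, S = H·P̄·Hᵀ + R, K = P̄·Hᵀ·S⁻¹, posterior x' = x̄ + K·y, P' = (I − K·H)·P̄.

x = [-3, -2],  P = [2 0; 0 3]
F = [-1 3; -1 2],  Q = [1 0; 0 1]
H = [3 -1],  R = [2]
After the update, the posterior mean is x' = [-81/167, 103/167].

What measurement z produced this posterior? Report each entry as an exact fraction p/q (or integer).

x̄ = F·x = [-3, -1]
P̄ = F·P·Fᵀ + Q = [30 20; 20 15]
S = H·P̄·Hᵀ + R = [167]
K = P̄·Hᵀ·S⁻¹ = [70/167; 45/167]
x' − x̄ = [420/167, 270/167] = K·y
y = (KᵀK)⁻¹·Kᵀ·(x' − x̄) = [6]
z = y + H·x̄ = [6] + [-8] = [-2]

z = [-2]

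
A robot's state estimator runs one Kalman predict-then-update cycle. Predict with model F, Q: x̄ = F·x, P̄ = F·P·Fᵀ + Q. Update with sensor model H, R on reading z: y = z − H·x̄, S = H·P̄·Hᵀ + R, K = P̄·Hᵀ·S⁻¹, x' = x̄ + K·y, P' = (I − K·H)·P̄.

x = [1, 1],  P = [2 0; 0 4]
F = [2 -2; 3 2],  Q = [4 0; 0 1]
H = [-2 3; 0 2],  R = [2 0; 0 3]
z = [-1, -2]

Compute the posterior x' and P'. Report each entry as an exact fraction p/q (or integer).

x' = [-11968/17135, -13973/17135]
P' = [33908/17135 17328/17135; 17328/17135 11778/17135]

x̄ = F·x = [0, 5]
P̄ = F·P·Fᵀ + Q = [28 -4; -4 35]
y = z − H·x̄ = [-16, -12]
S = H·P̄·Hᵀ + R = [477 226; 226 143]
K = P̄·Hᵀ·S⁻¹ = [-7916/17135 11552/17135; 339/17135 7852/17135]
x' = x̄ + K·y = [-11968/17135, -13973/17135]
P' = (I − K·H)·P̄ = [33908/17135 17328/17135; 17328/17135 11778/17135]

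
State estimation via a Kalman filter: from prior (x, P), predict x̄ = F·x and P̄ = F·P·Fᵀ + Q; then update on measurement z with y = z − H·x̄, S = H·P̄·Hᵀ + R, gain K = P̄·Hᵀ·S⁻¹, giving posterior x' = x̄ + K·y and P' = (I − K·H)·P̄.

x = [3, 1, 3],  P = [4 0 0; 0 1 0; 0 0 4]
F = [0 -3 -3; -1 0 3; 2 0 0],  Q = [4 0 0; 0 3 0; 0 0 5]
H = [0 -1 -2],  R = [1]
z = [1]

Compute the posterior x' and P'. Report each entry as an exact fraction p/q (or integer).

x̄ = F·x = [-12, 6, 6]
P̄ = F·P·Fᵀ + Q = [49 -36 0; -36 43 -8; 0 -8 21]
y = z − H·x̄ = [19]
S = H·P̄·Hᵀ + R = [96]
K = P̄·Hᵀ·S⁻¹ = [3/8; -9/32; -17/48]
x' = x̄ + K·y = [-39/8, 21/32, -35/48]
P' = (I − K·H)·P̄ = [71/2 -207/8 51/4; -207/8 1133/32 -281/16; 51/4 -281/16 215/24]

x' = [-39/8, 21/32, -35/48]
P' = [71/2 -207/8 51/4; -207/8 1133/32 -281/16; 51/4 -281/16 215/24]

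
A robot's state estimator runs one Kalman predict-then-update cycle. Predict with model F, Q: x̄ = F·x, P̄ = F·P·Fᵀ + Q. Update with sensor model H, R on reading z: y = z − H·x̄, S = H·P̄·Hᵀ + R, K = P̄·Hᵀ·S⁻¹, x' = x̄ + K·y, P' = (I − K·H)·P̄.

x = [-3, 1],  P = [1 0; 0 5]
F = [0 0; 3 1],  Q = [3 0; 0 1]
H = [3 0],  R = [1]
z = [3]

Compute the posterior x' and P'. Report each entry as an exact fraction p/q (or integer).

x̄ = F·x = [0, -8]
P̄ = F·P·Fᵀ + Q = [3 0; 0 15]
y = z − H·x̄ = [3]
S = H·P̄·Hᵀ + R = [28]
K = P̄·Hᵀ·S⁻¹ = [9/28; 0]
x' = x̄ + K·y = [27/28, -8]
P' = (I − K·H)·P̄ = [3/28 0; 0 15]

x' = [27/28, -8]
P' = [3/28 0; 0 15]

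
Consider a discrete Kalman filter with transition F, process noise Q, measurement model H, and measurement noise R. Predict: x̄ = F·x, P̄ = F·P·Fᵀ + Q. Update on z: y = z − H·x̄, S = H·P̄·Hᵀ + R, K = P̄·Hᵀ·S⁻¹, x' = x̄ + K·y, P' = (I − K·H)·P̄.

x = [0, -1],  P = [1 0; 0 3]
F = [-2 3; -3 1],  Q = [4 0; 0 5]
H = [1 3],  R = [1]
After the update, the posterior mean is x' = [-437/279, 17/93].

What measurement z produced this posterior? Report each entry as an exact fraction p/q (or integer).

x̄ = F·x = [-3, -1]
P̄ = F·P·Fᵀ + Q = [35 15; 15 17]
S = H·P̄·Hᵀ + R = [279]
K = P̄·Hᵀ·S⁻¹ = [80/279; 22/93]
x' − x̄ = [400/279, 110/93] = K·y
y = (KᵀK)⁻¹·Kᵀ·(x' − x̄) = [5]
z = y + H·x̄ = [5] + [-6] = [-1]

z = [-1]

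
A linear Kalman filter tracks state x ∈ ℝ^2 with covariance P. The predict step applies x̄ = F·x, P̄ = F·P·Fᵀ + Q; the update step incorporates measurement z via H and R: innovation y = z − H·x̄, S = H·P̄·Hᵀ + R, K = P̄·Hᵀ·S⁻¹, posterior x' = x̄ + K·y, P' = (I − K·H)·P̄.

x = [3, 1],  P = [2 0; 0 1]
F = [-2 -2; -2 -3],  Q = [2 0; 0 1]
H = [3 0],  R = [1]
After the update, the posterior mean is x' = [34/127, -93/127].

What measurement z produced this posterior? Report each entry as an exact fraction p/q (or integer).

x̄ = F·x = [-8, -9]
P̄ = F·P·Fᵀ + Q = [14 14; 14 18]
S = H·P̄·Hᵀ + R = [127]
K = P̄·Hᵀ·S⁻¹ = [42/127; 42/127]
x' − x̄ = [1050/127, 1050/127] = K·y
y = (KᵀK)⁻¹·Kᵀ·(x' − x̄) = [25]
z = y + H·x̄ = [25] + [-24] = [1]

z = [1]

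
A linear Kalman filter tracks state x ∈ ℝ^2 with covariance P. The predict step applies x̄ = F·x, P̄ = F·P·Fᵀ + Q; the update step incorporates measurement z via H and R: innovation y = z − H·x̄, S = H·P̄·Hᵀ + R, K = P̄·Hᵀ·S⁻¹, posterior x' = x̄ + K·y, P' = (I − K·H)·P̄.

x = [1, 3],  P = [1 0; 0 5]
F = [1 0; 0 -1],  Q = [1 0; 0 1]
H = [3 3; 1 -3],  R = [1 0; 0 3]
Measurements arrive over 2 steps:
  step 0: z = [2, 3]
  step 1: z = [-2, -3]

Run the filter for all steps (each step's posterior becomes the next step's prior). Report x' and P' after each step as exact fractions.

step 0: x̄ = F·x = [1, -3]
step 0: P̄ = F·P·Fᵀ + Q = [2 0; 0 6]
step 0: y = z − H·x̄ = [8, -7]
step 0: S = H·P̄·Hᵀ + R = [73 -48; -48 59]
step 0: K = P̄·Hᵀ·S⁻¹ = [450/2003 434/2003; 198/2003 -450/2003]
step 0: x' = x̄ + K·y = [2565/2003, -1275/2003]
step 0: P' = (I − K·H)·P̄ = [438/2003 -288/2003; -288/2003 354/2003]
step 1: x̄ = F·x = [2565/2003, 1275/2003]
step 1: P̄ = F·P·Fᵀ + Q = [2441/2003 288/2003; 288/2003 2357/2003]
step 1: y = z − H·x̄ = [-15526/2003, -4749/2003]
step 1: S = H·P̄·Hᵀ + R = [50369/2003 -15618/2003; -15618/2003 27935/2003]
step 1: K = P̄·Hᵀ·S⁻¹ = [9729/44669 419/2351; 57777/580697 -5721/30563]
step 1: x' = x̄ + K·y = [-37086/44669, 179508/580697]
step 1: P' = (I − K·H)·P̄ = [8403/44669 -5160/44669; -5160/44669 86339/580697]

step 0: x' = [2565/2003, -1275/2003], P' = [438/2003 -288/2003; -288/2003 354/2003]
step 1: x' = [-37086/44669, 179508/580697], P' = [8403/44669 -5160/44669; -5160/44669 86339/580697]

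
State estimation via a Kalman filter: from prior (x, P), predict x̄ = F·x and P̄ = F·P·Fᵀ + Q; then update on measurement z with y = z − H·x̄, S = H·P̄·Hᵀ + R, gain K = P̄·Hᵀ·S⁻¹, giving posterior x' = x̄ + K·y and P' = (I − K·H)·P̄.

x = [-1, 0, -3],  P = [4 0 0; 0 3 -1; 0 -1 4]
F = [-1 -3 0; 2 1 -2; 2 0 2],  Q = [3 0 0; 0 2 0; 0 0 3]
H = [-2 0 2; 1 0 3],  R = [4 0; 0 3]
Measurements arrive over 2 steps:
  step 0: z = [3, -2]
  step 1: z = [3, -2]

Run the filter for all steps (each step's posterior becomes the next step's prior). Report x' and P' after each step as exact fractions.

step 0: x̄ = F·x = [1, 4, -8]
step 0: P̄ = F·P·Fᵀ + Q = [34 -23 -2; -23 41 -2; -2 -2 35]
step 0: y = z − H·x̄ = [21, 21]
step 0: S = H·P̄·Hᵀ + R = [296 150; 150 340]
step 0: K = P̄·Hᵀ·S⁻¹ = [-1434/3907 4772/19535; 1863/7814 -3721/19535; 971/7814 4847/19535]
step 0: x' = x̄ + K·y = [-30823/19535, 195613/39070, -7031/39070]
step 0: P' = (I − K·H)·P̄ = [14334/19535 -9777/19535 -6/19535; -9777/19535 497411/19535 -462/19535; -6/19535 -462/19535 4849/19535]
step 1: x̄ = F·x = [-525193/39070, 86383/39070, -68677/19535]
step 1: P̄ = F·P·Fᵀ + Q = [4490976/19535 -1455246/19535 32778/19535; -1455246/19535 576001/19535 17462/19535; 32778/19535 17462/19535 135289/19535]
step 1: y = z − H·x̄ = [-329234/19535, 171823/7814]
step 1: S = H·P̄·Hᵀ + R = [18320976/19535 -1660266/3907; -1660266/3907 1192770/3907]
step 1: K = P̄·Hᵀ·S⁻¹ = [-476469/1275061 4769546/19125915; 1683706/11475549 -1778708/57377745; 2766577/22951098 13847453/57377745]
step 1: x' = x̄ + K·y = [-12706571/7650366, -7217765/7650366, -1838629/7650366]
step 1: P' = (I − K·H)·P̄ = [4765904/6375305 -1551314/6375305 1214/6375305; -1551314/6375305 294767711/57377745 2875234/57377745; 1214/6375305 2875234/57377745 13843811/57377745]

step 0: x' = [-30823/19535, 195613/39070, -7031/39070], P' = [14334/19535 -9777/19535 -6/19535; -9777/19535 497411/19535 -462/19535; -6/19535 -462/19535 4849/19535]
step 1: x' = [-12706571/7650366, -7217765/7650366, -1838629/7650366], P' = [4765904/6375305 -1551314/6375305 1214/6375305; -1551314/6375305 294767711/57377745 2875234/57377745; 1214/6375305 2875234/57377745 13843811/57377745]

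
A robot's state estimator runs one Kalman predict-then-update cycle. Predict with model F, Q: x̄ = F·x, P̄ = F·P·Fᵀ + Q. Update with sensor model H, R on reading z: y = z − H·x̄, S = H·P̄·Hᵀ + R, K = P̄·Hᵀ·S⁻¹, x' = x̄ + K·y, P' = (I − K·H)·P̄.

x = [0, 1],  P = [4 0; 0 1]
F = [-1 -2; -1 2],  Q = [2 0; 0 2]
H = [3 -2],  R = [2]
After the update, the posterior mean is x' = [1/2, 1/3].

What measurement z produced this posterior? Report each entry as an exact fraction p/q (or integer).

x̄ = F·x = [-2, 2]
P̄ = F·P·Fᵀ + Q = [10 0; 0 10]
S = H·P̄·Hᵀ + R = [132]
K = P̄·Hᵀ·S⁻¹ = [5/22; -5/33]
x' − x̄ = [5/2, -5/3] = K·y
y = (KᵀK)⁻¹·Kᵀ·(x' − x̄) = [11]
z = y + H·x̄ = [11] + [-10] = [1]

z = [1]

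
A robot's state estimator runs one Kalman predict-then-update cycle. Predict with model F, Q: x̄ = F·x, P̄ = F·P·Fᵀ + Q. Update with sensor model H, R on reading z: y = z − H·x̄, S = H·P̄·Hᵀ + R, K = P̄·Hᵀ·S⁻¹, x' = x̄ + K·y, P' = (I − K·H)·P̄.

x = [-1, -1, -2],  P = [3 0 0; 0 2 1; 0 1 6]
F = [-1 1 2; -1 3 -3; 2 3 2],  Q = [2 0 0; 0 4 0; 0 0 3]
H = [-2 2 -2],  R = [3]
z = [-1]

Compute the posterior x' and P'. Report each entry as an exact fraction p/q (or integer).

x' = [1062/1327, -2532/1327, -2983/1327]
P' = [13321/1327 8920/1327 -4128/1327; 8920/1327 30771/1327 21515/1327; -4128/1327 21515/1327 26027/1327]

x̄ = F·x = [-4, 4, -9]
P̄ = F·P·Fᵀ + Q = [35 -24 32; -24 61 -27; 32 -27 69]
y = z − H·x̄ = [-35]
S = H·P̄·Hᵀ + R = [1327]
K = P̄·Hᵀ·S⁻¹ = [-182/1327; 224/1327; -256/1327]
x' = x̄ + K·y = [1062/1327, -2532/1327, -2983/1327]
P' = (I − K·H)·P̄ = [13321/1327 8920/1327 -4128/1327; 8920/1327 30771/1327 21515/1327; -4128/1327 21515/1327 26027/1327]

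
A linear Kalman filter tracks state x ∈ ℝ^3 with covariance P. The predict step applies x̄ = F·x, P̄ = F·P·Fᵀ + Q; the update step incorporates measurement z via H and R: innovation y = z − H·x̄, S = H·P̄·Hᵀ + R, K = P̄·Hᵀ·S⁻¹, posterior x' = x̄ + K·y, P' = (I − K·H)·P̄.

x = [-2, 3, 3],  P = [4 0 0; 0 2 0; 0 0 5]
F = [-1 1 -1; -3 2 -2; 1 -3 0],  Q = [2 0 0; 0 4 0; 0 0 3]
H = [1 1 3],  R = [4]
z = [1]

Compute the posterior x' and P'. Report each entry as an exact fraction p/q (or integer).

x' = [275/79, 760/79, -336/79]
P' = [1973/158 1955/79 -1949/158; 1955/79 5130/79 -2347/79; -1949/158 -2347/79 2269/158]

x̄ = F·x = [2, 6, -11]
P̄ = F·P·Fᵀ + Q = [13 26 -10; 26 68 -24; -10 -24 25]
y = z − H·x̄ = [26]
S = H·P̄·Hᵀ + R = [158]
K = P̄·Hᵀ·S⁻¹ = [9/158; 11/79; 41/158]
x' = x̄ + K·y = [275/79, 760/79, -336/79]
P' = (I − K·H)·P̄ = [1973/158 1955/79 -1949/158; 1955/79 5130/79 -2347/79; -1949/158 -2347/79 2269/158]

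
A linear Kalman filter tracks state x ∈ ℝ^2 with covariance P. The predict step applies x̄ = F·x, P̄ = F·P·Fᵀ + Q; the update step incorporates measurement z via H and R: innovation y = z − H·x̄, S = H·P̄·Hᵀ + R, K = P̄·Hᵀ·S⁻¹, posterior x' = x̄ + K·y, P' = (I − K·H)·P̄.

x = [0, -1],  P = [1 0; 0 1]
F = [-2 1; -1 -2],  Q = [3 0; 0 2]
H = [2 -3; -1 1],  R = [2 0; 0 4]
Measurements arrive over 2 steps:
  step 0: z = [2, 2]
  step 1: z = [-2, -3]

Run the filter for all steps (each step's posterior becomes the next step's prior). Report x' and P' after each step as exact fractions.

step 0: x̄ = F·x = [-1, 2]
step 0: P̄ = F·P·Fᵀ + Q = [8 0; 0 7]
step 0: y = z − H·x̄ = [10, -1]
step 0: S = H·P̄·Hᵀ + R = [97 -37; -37 19]
step 0: K = P̄·Hᵀ·S⁻¹ = [4/237 -92/237; -70/237 -49/237]
step 0: x' = x̄ + K·y = [-35/79, -59/79]
step 0: P' = (I − K·H)·P̄ = [1096/237 728/237; 728/237 532/237]
step 1: x̄ = F·x = [11/79, 153/79]
step 1: P̄ = F·P·Fᵀ + Q = [905/79 1104/79; 1104/79 6610/237]
step 1: y = z − H·x̄ = [279/79, -379/79]
step 1: S = H·P̄·Hᵀ + R = [10360/79 -2900/79; -2900/79 3649/237]
step 1: K = P̄·Hᵀ·S⁻¹ = [-23731/79580 -2178/3979; -41131/79580 -1307/3979]
step 1: x' = x̄ + K·y = [136249/79580, 134269/79580]
step 1: P' = (I − K·H)·P̄ = [285091/39790 197971/39790; 197971/39790 145691/39790]

step 0: x' = [-35/79, -59/79], P' = [1096/237 728/237; 728/237 532/237]
step 1: x' = [136249/79580, 134269/79580], P' = [285091/39790 197971/39790; 197971/39790 145691/39790]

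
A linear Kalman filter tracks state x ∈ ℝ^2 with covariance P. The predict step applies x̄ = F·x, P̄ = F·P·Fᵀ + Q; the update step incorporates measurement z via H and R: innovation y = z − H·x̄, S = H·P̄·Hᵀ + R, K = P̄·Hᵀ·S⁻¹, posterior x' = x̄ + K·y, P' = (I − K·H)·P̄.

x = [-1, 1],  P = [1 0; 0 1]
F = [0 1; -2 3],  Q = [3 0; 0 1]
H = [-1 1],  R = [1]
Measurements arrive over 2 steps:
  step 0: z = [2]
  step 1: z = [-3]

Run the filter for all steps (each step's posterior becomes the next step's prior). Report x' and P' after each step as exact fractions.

step 0: x' = [15/13, 43/13], P' = [51/13 50/13; 50/13 61/13]
step 1: x' = [498/113, 254/113], P' = [847/113 830/113; 830/113 913/113]

step 0: x̄ = F·x = [1, 5]
step 0: P̄ = F·P·Fᵀ + Q = [4 3; 3 14]
step 0: y = z − H·x̄ = [-2]
step 0: S = H·P̄·Hᵀ + R = [13]
step 0: K = P̄·Hᵀ·S⁻¹ = [-1/13; 11/13]
step 0: x' = x̄ + K·y = [15/13, 43/13]
step 0: P' = (I − K·H)·P̄ = [51/13 50/13; 50/13 61/13]
step 1: x̄ = F·x = [43/13, 99/13]
step 1: P̄ = F·P·Fᵀ + Q = [100/13 83/13; 83/13 166/13]
step 1: y = z − H·x̄ = [-95/13]
step 1: S = H·P̄·Hᵀ + R = [113/13]
step 1: K = P̄·Hᵀ·S⁻¹ = [-17/113; 83/113]
step 1: x' = x̄ + K·y = [498/113, 254/113]
step 1: P' = (I − K·H)·P̄ = [847/113 830/113; 830/113 913/113]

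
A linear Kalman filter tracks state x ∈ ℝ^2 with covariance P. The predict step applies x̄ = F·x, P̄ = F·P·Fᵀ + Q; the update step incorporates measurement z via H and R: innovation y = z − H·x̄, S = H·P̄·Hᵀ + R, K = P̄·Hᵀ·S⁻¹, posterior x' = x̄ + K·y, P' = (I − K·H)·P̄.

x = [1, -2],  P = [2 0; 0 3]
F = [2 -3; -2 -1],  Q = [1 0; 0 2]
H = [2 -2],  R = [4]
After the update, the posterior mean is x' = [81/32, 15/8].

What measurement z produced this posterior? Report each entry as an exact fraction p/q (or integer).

x̄ = F·x = [8, 0]
P̄ = F·P·Fᵀ + Q = [36 1; 1 13]
S = H·P̄·Hᵀ + R = [192]
K = P̄·Hᵀ·S⁻¹ = [35/96; -1/8]
x' − x̄ = [-175/32, 15/8] = K·y
y = (KᵀK)⁻¹·Kᵀ·(x' − x̄) = [-15]
z = y + H·x̄ = [-15] + [16] = [1]

z = [1]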